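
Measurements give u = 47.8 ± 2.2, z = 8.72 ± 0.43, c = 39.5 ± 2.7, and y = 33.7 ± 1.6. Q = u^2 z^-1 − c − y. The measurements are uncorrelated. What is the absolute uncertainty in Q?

Let p = u^2·z^-1 = 262. δp/p = √((2·δu/u)² + (-1·δz/z)²) = √(0.00847 + 0.00243) = 0.104, so δp = 27.4.
Q = p − c − y: δQ = √(δp² + δc² + δy²) = √(749 + 7.29 + 2.56) = 27.5

27.5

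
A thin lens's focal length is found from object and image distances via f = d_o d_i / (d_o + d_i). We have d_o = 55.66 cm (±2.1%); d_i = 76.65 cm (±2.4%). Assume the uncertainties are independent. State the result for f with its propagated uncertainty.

∂f/∂d_o = (d_i/(d_o+d_i))² = 0.336;  ∂f/∂d_i = (d_o/(d_o+d_i))² = 0.177
δf = √((∂f/∂d_o · δd_o)² + (∂f/∂d_i · δd_i)²) = √(0.154 + 0.106) = 0.510 cm
f = 32.25 cm.

32.25 ± 0.510 cm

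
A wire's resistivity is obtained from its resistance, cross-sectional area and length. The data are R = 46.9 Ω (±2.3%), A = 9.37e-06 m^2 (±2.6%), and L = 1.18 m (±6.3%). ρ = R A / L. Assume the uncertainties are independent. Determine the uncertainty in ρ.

2.68e-05 Ω·m

Each factor contributes (exponent × relative error)² to (δρ/ρ)²:
  (1·δR/R)² = (1×0.0230)² = 0.000529;  (1·δA/A)² = (1×0.0260)² = 0.000676;  (-1·δL/L)² = (-1×0.0630)² = 0.00397
δρ/ρ = √(0.00517) = 0.0719
ρ = 0.000372 Ω·m, so δρ = 0.0719 × 0.000372 = 2.68e-05 Ω·m.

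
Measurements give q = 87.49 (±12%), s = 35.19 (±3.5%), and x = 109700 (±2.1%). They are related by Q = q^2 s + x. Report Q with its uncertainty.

379100 ± 65400

Let p = q^2·s = 269400. δp/p = √((2·δq/q)² + (1·δs/s)²) = √(0.0576 + 0.00123) = 0.243, so δp = 65300.
Q = p + x: δQ = √(δp² + δx²) = √(4.27e+09 + 5.31e+06) = 65400
Q = 379100.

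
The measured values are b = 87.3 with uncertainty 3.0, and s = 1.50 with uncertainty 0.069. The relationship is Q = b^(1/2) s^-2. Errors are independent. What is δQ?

Relative error in a monomial: (δQ/Q)² = Σ (nᵢ · δxᵢ/xᵢ)².
  (½·δb/b)² = (0.5×0.0344)² = 0.000295;  (-2·δs/s)² = (-2×0.0460)² = 0.00846
δQ/Q = √(0.00876) = 0.0936
Q = 4.15, so δQ = 0.0936 × 4.15 = 0.389.

0.389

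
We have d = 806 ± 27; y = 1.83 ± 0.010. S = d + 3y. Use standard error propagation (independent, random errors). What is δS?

For a sum/difference, combine absolute errors in quadrature:
  (δd)² = 729;  (3·δy)² = 0.000900
δS = √(729) = 27.0

27.0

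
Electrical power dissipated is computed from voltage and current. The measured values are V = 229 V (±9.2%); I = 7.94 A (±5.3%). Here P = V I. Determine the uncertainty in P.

Products/powers → add relative errors in quadrature, weighted by exponent:
  (1·δV/V)² = (1×0.0920)² = 0.00846;  (1·δI/I)² = (1×0.0530)² = 0.00281
δP/P = √(0.0113) = 0.106
P = 1820 W, so δP = 0.106 × 1820 = 193 W.

193 W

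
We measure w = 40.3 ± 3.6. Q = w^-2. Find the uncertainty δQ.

0.000110

Q ∝ w^-2, so δQ/Q = |-2| · δw/w = 2 × 0.0893 = 0.179.
Q = 0.000616, so δQ = 0.179 × 0.000616 = 0.000110.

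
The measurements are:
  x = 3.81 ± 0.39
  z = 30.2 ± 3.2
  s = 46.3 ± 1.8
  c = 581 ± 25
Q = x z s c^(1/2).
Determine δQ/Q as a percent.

15.4%

Products/powers → add relative errors in quadrature, weighted by exponent:
  (1·δx/x)² = (1×0.102)² = 0.0105;  (1·δz/z)² = (1×0.106)² = 0.0112;  (1·δs/s)² = (1×0.0389)² = 0.00151;  (½·δc/c)² = (0.5×0.0430)² = 0.000463
δQ/Q = √(0.0237) = 0.154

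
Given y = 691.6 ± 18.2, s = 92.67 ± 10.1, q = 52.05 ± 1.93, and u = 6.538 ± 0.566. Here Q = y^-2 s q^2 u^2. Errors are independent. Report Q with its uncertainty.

Each factor contributes (exponent × relative error)² to (δQ/Q)²:
  (-2·δy/y)² = (-2×0.0263)² = 0.00277;  (1·δs/s)² = (1×0.109)² = 0.0119;  (2·δq/q)² = (2×0.0371)² = 0.00550;  (2·δu/u)² = (2×0.0866)² = 0.0300
δQ/Q = √(0.0501) = 0.224
Q = 22.44, so δQ = 0.224 × 22.44 = 5.02.

22.44 ± 5.02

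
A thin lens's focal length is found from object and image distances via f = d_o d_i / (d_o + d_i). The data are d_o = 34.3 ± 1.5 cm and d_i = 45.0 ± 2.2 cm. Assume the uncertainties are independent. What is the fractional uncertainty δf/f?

∂f/∂d_o = (d_i/(d_o+d_i))² = 0.322;  ∂f/∂d_i = (d_o/(d_o+d_i))² = 0.187
δf = √((∂f/∂d_o · δd_o)² + (∂f/∂d_i · δd_i)²) = √(0.233 + 0.169) = 0.635 cm
f = 19.5 cm, so δf/f = 0.635/19.5 = 0.0326.

0.0326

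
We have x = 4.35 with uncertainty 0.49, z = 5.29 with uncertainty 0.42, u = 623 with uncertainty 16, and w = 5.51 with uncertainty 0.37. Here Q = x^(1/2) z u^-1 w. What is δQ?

0.0118

Each factor contributes (exponent × relative error)² to (δQ/Q)²:
  (½·δx/x)² = (0.5×0.113)² = 0.00317;  (1·δz/z)² = (1×0.0794)² = 0.00630;  (-1·δu/u)² = (-1×0.0257)² = 0.000660;  (1·δw/w)² = (1×0.0672)² = 0.00451
δQ/Q = √(0.0146) = 0.121
Q = 0.0976, so δQ = 0.121 × 0.0976 = 0.0118.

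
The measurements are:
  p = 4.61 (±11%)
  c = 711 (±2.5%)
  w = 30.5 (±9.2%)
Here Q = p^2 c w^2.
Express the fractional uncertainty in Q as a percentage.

28.8%

Q is a product of powers, so relative uncertainties combine in quadrature:
  (2·δp/p)² = (2×0.110)² = 0.0484;  (1·δc/c)² = (1×0.0250)² = 0.000625;  (2·δw/w)² = (2×0.0920)² = 0.0339
δQ/Q = √(0.0829) = 0.288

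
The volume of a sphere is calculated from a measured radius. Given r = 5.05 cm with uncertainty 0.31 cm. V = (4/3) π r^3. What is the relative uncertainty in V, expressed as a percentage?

18.4%

For a monomial V ∝ r^3, fractional errors add in quadrature:
  (3·δr/r)² = (3×0.0614)² = 0.0339
δV/V = √(0.0339) = 0.184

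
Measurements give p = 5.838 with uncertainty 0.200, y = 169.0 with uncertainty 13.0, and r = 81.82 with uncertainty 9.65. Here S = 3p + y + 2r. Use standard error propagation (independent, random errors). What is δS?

23.3

S is a linear combination, so absolute uncertainties add in quadrature:
  (3·δp)² = 0.360;  (δy)² = 169;  (2·δr)² = 372
δS = √(542) = 23.3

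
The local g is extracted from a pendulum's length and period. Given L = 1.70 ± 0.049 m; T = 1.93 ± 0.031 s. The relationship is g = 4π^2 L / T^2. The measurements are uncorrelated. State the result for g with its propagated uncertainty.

18.0 ± 0.778 m/s^2

Since g is a product/quotient, work with relative uncertainties:
  (1·δL/L)² = (1×0.0288)² = 0.000831;  (-2·δT/T)² = (-2×0.0161)² = 0.00103
δg/g = √(0.00186) = 0.0432
g = 18.0 m/s^2, so δg = 0.0432 × 18.0 = 0.778 m/s^2.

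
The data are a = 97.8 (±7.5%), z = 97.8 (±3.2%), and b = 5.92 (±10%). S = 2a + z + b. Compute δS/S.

0.0502

Sums and differences: (δS)² = Σ (cᵢ δxᵢ)².
  (2·δa)² = 215;  (δz)² = 9.79;  (δb)² = 0.350
δS = √(225) = 15.0
S = 299, so δS/S = 15.0/299 = 0.0502.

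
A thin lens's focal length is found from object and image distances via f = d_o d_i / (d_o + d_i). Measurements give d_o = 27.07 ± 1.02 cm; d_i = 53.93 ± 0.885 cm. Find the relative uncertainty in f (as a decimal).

∂f/∂d_o = (d_i/(d_o+d_i))² = 0.443;  ∂f/∂d_i = (d_o/(d_o+d_i))² = 0.112
δf = √((∂f/∂d_o · δd_o)² + (∂f/∂d_i · δd_i)²) = √(0.204 + 0.00977) = 0.463 cm
f = 18.02 cm, so δf/f = 0.463/18.02 = 0.0257.

0.0257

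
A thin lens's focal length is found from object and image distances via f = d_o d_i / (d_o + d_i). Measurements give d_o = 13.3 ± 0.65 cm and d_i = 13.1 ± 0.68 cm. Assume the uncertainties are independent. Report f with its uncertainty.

∂f/∂d_o = (d_i/(d_o+d_i))² = 0.246;  ∂f/∂d_i = (d_o/(d_o+d_i))² = 0.254
δf = √((∂f/∂d_o · δd_o)² + (∂f/∂d_i · δd_i)²) = √(0.0256 + 0.0298) = 0.235 cm
f = 6.60 cm.

6.60 ± 0.235 cm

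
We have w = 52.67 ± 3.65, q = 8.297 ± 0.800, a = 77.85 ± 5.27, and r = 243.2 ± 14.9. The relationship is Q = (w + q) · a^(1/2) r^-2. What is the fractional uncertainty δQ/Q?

Let u = w + q = 60.97. δu = √(δw² + δq²) = √(13.3 + 0.640) = 3.74, so δu/u = 0.0613.
Q is then a monomial in u, a, r:
δQ/Q = √((δu/u)² + (½·δa/a)² + (-2·δr/r)²) = √(0.00376 + 0.00115 + 0.0150) = 0.141

0.141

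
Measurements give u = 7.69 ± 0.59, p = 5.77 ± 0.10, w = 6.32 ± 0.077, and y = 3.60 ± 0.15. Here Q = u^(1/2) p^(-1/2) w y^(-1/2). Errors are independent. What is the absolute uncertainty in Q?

0.177

Each factor contributes (exponent × relative error)² to (δQ/Q)²:
  (½·δu/u)² = (0.5×0.0767)² = 0.00147;  (−½·δp/p)² = (-0.5×0.0173)² = 7.51e-05;  (1·δw/w)² = (1×0.0122)² = 0.000148;  (−½·δy/y)² = (-0.5×0.0417)² = 0.000434
δQ/Q = √(0.00213) = 0.0461
Q = 3.85, so δQ = 0.0461 × 3.85 = 0.177.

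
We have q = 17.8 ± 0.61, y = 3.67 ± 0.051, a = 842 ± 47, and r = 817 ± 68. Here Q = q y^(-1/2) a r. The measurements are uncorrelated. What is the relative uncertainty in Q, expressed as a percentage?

10.6%

Since Q is a product/quotient, work with relative uncertainties:
  (1·δq/q)² = (1×0.0343)² = 0.00117;  (−½·δy/y)² = (-0.5×0.0139)² = 4.83e-05;  (1·δa/a)² = (1×0.0558)² = 0.00312;  (1·δr/r)² = (1×0.0832)² = 0.00693
δQ/Q = √(0.0113) = 0.106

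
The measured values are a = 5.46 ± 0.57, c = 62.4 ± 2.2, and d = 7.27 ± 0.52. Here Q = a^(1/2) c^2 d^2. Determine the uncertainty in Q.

80700

Each factor contributes (exponent × relative error)² to (δQ/Q)²:
  (½·δa/a)² = (0.5×0.104)² = 0.00272;  (2·δc/c)² = (2×0.0353)² = 0.00497;  (2·δd/d)² = (2×0.0715)² = 0.0205
δQ/Q = √(0.0282) = 0.168
Q = 4.81e+05, so δQ = 0.168 × 4.81e+05 = 80700.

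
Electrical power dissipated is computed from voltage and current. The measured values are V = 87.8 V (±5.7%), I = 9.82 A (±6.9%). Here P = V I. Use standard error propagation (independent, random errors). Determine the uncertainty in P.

77.2 W

Each factor contributes (exponent × relative error)² to (δP/P)²:
  (1·δV/V)² = (1×0.0570)² = 0.00325;  (1·δI/I)² = (1×0.0690)² = 0.00476
δP/P = √(0.00801) = 0.0895
P = 862 W, so δP = 0.0895 × 862 = 77.2 W.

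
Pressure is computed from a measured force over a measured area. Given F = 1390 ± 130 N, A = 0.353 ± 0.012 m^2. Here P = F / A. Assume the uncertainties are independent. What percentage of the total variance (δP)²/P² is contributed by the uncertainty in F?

(δP/P)² = (1·δF/F)² + (-1·δA/A)²
  F term: (1×0.0935)² = 0.00875
  A term: (-1×0.0340)² = 0.00116
Total = 0.00990. Share from F = 0.00875/0.00990 = 0.883.

88.3%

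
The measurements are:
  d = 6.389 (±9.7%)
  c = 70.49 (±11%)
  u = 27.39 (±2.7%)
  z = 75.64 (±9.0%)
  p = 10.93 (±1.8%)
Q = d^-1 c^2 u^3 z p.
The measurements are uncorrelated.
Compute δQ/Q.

Products/powers → add relative errors in quadrature, weighted by exponent:
  (-1·δd/d)² = (-1×0.0970)² = 0.00941;  (2·δc/c)² = (2×0.110)² = 0.0484;  (3·δu/u)² = (3×0.0270)² = 0.00656;  (1·δz/z)² = (1×0.0900)² = 0.00810;  (1·δp/p)² = (1×0.0180)² = 0.000324
δQ/Q = √(0.0728) = 0.270

0.270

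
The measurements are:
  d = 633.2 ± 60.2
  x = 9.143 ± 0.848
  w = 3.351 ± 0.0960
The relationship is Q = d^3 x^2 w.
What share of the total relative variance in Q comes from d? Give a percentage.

(δQ/Q)² = (3·δd/d)² + (2·δx/x)² + (1·δw/w)²
  d term: (3×0.0951)² = 0.0813
  x term: (2×0.0927)² = 0.0344
  w term: (1×0.0286)² = 0.000821
Total = 0.117. Share from d = 0.0813/0.117 = 0.698.

69.8%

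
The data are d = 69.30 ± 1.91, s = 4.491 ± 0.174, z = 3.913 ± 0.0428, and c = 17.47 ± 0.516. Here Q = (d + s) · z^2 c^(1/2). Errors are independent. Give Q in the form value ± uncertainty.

Let u = d + s = 73.79. δu = √(δd² + δs²) = √(3.65 + 0.0303) = 1.92, so δu/u = 0.0260.
Q is then a monomial in u, z, c:
δQ/Q = √((δu/u)² + (2·δz/z)² + (½·δc/c)²) = √(0.000676 + 0.000479 + 0.000218) = 0.0370
Q = 4722, so δQ = 0.0370 × 4722 = 175.

4722 ± 175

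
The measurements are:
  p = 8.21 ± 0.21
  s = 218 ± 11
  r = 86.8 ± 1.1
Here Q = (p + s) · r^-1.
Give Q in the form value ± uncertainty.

Let u = p + s = 226. δu = √(δp² + δs²) = √(0.0441 + 121) = 11.0, so δu/u = 0.0486.
Q is then a monomial in u, r:
δQ/Q = √((δu/u)² + (-1·δr/r)²) = √(0.00237 + 0.000161) = 0.0503
Q = 2.61, so δQ = 0.0503 × 2.61 = 0.131.

2.61 ± 0.131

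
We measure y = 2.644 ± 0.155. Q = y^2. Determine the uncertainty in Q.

Products/powers → add relative errors in quadrature, weighted by exponent:
  (2·δy/y)² = (2×0.0586)² = 0.0137
δQ/Q = √(0.0137) = 0.117
Q = 6.991, so δQ = 0.117 × 6.991 = 0.820.

0.820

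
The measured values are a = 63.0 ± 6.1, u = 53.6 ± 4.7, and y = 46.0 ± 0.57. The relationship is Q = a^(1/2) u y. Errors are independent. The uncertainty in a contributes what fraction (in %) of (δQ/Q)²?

(δQ/Q)² = (½·δa/a)² + (1·δu/u)² + (1·δy/y)²
  a term: (0.5×0.0968)² = 0.00234
  u term: (1×0.0877)² = 0.00769
  y term: (1×0.0124)² = 0.000154
Total = 0.0102. Share from a = 0.00234/0.0102 = 0.230.

23.0%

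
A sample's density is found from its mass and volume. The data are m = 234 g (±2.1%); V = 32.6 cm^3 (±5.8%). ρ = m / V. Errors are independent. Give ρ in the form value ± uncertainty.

7.18 ± 0.443 g/cm^3

For a monomial ρ ∝ m, V^-1, fractional errors add in quadrature:
  (1·δm/m)² = (1×0.0210)² = 0.000441;  (-1·δV/V)² = (-1×0.0580)² = 0.00336
δρ/ρ = √(0.00380) = 0.0617
ρ = 7.18 g/cm^3, so δρ = 0.0617 × 7.18 = 0.443 g/cm^3.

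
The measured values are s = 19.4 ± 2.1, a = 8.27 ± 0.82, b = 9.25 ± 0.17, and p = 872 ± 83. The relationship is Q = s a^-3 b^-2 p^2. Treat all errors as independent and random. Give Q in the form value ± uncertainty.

305 ± 113

For a monomial Q ∝ s, a^-3, b^-2, p^2, fractional errors add in quadrature:
  (1·δs/s)² = (1×0.108)² = 0.0117;  (-3·δa/a)² = (-3×0.0992)² = 0.0885;  (-2·δb/b)² = (-2×0.0184)² = 0.00135;  (2·δp/p)² = (2×0.0952)² = 0.0362
δQ/Q = √(0.138) = 0.371
Q = 305, so δQ = 0.371 × 305 = 113.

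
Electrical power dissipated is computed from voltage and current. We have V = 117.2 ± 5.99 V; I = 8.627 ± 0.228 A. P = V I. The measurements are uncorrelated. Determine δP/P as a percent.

Each factor contributes (exponent × relative error)² to (δP/P)²:
  (1·δV/V)² = (1×0.0511)² = 0.00261;  (1·δI/I)² = (1×0.0264)² = 0.000698
δP/P = √(0.00331) = 0.0575

5.75%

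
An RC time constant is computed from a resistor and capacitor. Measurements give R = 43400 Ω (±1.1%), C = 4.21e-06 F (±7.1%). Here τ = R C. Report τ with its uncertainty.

Relative error in a monomial: (δτ/τ)² = Σ (nᵢ · δxᵢ/xᵢ)².
  (1·δR/R)² = (1×0.0110)² = 0.000121;  (1·δC/C)² = (1×0.0710)² = 0.00504
δτ/τ = √(0.00516) = 0.0718
τ = 0.183 s, so δτ = 0.0718 × 0.183 = 0.0131 s.

0.183 ± 0.0131 s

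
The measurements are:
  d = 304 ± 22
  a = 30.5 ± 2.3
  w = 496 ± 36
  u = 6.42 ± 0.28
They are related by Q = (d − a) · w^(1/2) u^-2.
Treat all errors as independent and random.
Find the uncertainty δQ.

Let h = d − a = 274. δh = √(δd² + δa²) = √(484 + 5.29) = 22.1, so δh/h = 0.0809.
Q is then a monomial in h, w, u:
δQ/Q = √((δh/h)² + (½·δw/w)² + (-2·δu/u)²) = √(0.00654 + 0.00132 + 0.00761) = 0.124
Q = 148, so δQ = 0.124 × 148 = 18.4.

18.4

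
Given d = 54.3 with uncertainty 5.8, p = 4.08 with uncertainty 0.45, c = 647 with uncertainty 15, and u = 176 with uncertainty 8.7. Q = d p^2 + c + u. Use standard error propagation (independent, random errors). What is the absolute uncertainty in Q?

Let w = d·p^2 = 904. δw/w = √((1·δd/d)² + (2·δp/p)²) = √(0.0114 + 0.0487) = 0.245, so δw = 222.
Q = w + c + u: δQ = √(δw² + δc² + δu²) = √(49100 + 225 + 75.7) = 222

222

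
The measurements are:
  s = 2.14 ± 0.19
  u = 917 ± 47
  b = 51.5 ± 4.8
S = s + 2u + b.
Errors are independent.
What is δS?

Sums and differences: (δS)² = Σ (cᵢ δxᵢ)².
  (δs)² = 0.0361;  (2·δu)² = 8840;  (δb)² = 23.0
δS = √(8860) = 94.1

94.1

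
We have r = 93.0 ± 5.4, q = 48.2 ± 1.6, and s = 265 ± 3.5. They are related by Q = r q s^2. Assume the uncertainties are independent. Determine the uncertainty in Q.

Q is a product of powers, so relative uncertainties combine in quadrature:
  (1·δr/r)² = (1×0.0581)² = 0.00337;  (1·δq/q)² = (1×0.0332)² = 0.00110;  (2·δs/s)² = (2×0.0132)² = 0.000698
δQ/Q = √(0.00517) = 0.0719
Q = 3.15e+08, so δQ = 0.0719 × 3.15e+08 = 2.26e+07.

2.26e+07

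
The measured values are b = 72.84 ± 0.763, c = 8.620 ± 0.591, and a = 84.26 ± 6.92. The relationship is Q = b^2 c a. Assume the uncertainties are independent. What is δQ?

4.2e+05

Relative error in a monomial: (δQ/Q)² = Σ (nᵢ · δxᵢ/xᵢ)².
  (2·δb/b)² = (2×0.0105)² = 0.000439;  (1·δc/c)² = (1×0.0686)² = 0.00470;  (1·δa/a)² = (1×0.0821)² = 0.00674
δQ/Q = √(0.0119) = 0.109
Q = 3.854e+06, so δQ = 0.109 × 3.854e+06 = 4.2e+05.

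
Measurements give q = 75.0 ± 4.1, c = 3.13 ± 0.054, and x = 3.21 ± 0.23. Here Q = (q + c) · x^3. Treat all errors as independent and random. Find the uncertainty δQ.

572

Let u = q + c = 78.1. δu = √(δq² + δc²) = √(16.8 + 0.00292) = 4.10, so δu/u = 0.0525.
Q is then a monomial in u, x:
δQ/Q = √((δu/u)² + (3·δx/x)²) = √(0.00275 + 0.0462) = 0.221
Q = 2580, so δQ = 0.221 × 2580 = 572.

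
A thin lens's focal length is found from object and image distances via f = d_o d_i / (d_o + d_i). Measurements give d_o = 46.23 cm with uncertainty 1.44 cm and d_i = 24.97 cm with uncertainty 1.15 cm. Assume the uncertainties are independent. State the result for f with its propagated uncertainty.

16.21 ± 0.516 cm

∂f/∂d_o = (d_i/(d_o+d_i))² = 0.123;  ∂f/∂d_i = (d_o/(d_o+d_i))² = 0.422
δf = √((∂f/∂d_o · δd_o)² + (∂f/∂d_i · δd_i)²) = √(0.0314 + 0.235) = 0.516 cm
f = 16.21 cm.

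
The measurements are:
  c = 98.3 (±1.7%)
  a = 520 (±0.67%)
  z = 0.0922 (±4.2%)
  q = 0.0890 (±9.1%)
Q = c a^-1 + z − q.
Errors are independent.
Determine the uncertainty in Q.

0.00962

Let p = c·a^-1 = 0.189. δp/p = √((1·δc/c)² + (-1·δa/a)²) = √(0.000289 + 4.49e-05) = 0.0183, so δp = 0.00345.
Q = p + z − q: δQ = √(δp² + δz² + δq²) = √(1.19e-05 + 1.5e-05 + 6.56e-05) = 0.00962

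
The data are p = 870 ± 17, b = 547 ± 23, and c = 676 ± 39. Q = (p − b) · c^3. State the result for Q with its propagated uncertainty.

(9.98 ± 1.94) × 10^10

Let u = p − b = 323. δu = √(δp² + δb²) = √(289 + 529) = 28.6, so δu/u = 0.0885.
Q is then a monomial in u, c:
δQ/Q = √((δu/u)² + (3·δc/c)²) = √(0.00784 + 0.0300) = 0.194
Q = 9.98e+10, so δQ = 0.194 × 9.98e+10 = 1.94e+10.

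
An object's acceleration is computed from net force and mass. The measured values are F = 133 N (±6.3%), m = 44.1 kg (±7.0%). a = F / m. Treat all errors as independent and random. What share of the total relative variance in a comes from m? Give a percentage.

(δa/a)² = (1·δF/F)² + (-1·δm/m)²
  F term: (1×0.0630)² = 0.00397
  m term: (-1×0.0700)² = 0.00490
Total = 0.00887. Share from m = 0.00490/0.00887 = 0.552.

55.2%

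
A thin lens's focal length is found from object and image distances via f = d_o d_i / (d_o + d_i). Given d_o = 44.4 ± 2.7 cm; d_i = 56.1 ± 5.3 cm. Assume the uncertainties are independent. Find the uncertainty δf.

1.33 cm

∂f/∂d_o = (d_i/(d_o+d_i))² = 0.312;  ∂f/∂d_i = (d_o/(d_o+d_i))² = 0.195
δf = √((∂f/∂d_o · δd_o)² + (∂f/∂d_i · δd_i)²) = √(0.708 + 1.07) = 1.33 cm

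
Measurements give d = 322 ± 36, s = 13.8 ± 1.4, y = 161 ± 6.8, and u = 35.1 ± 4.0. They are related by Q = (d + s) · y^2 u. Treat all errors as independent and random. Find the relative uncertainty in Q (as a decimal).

Let w = d + s = 336. δw = √(δd² + δs²) = √(1300 + 1.96) = 36.0, so δw/w = 0.107.
Q is then a monomial in w, y, u:
δQ/Q = √((δw/w)² + (2·δy/y)² + (1·δu/u)²) = √(0.0115 + 0.00714 + 0.0130) = 0.178

0.178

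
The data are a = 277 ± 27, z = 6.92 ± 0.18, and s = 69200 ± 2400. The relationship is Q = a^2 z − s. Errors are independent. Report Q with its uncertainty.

Let p = a^2·z = 5.31e+05. δp/p = √((2·δa/a)² + (1·δz/z)²) = √(0.0380 + 0.000677) = 0.197, so δp = 1.04e+05.
Q = p − s: δQ = √(δp² + δs²) = √(1.09e+10 + 5.76e+06) = 1.04e+05
Q = 4.62e+05.

(4.62 ± 1.04) × 10^5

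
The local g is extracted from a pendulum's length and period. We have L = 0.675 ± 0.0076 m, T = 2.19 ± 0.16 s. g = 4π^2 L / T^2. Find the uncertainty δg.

Each factor contributes (exponent × relative error)² to (δg/g)²:
  (1·δL/L)² = (1×0.0113)² = 0.000127;  (-2·δT/T)² = (-2×0.0731)² = 0.0214
δg/g = √(0.0215) = 0.147
g = 5.56 m/s^2, so δg = 0.147 × 5.56 = 0.814 m/s^2.

0.814 m/s^2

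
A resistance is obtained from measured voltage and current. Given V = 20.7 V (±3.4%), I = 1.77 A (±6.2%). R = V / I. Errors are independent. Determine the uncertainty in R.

0.827 Ω

Products/powers → add relative errors in quadrature, weighted by exponent:
  (1·δV/V)² = (1×0.0340)² = 0.00116;  (-1·δI/I)² = (-1×0.0620)² = 0.00384
δR/R = √(0.00500) = 0.0707
R = 11.7 Ω, so δR = 0.0707 × 11.7 = 0.827 Ω.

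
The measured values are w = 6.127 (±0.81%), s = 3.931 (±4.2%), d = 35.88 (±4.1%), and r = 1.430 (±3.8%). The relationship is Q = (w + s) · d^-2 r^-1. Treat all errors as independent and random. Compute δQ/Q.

Let u = w + s = 10.06. δu = √(δw² + δs²) = √(0.00246 + 0.0273) = 0.172, so δu/u = 0.0171.
Q is then a monomial in u, d, r:
δQ/Q = √((δu/u)² + (-2·δd/d)² + (-1·δr/r)²) = √(0.000294 + 0.00672 + 0.00144) = 0.0920

0.0920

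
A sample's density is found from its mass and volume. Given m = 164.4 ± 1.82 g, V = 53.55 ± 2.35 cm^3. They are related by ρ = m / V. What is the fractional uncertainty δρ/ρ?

Products/powers → add relative errors in quadrature, weighted by exponent:
  (1·δm/m)² = (1×0.0111)² = 0.000123;  (-1·δV/V)² = (-1×0.0439)² = 0.00193
δρ/ρ = √(0.00205) = 0.0453

0.0453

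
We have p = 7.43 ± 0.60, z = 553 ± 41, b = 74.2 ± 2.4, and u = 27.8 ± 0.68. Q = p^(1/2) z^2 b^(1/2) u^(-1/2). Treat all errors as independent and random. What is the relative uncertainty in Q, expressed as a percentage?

15.5%

Relative error in a monomial: (δQ/Q)² = Σ (nᵢ · δxᵢ/xᵢ)².
  (½·δp/p)² = (0.5×0.0808)² = 0.00163;  (2·δz/z)² = (2×0.0741)² = 0.0220;  (½·δb/b)² = (0.5×0.0323)² = 0.000262;  (−½·δu/u)² = (-0.5×0.0245)² = 0.000150
δQ/Q = √(0.0240) = 0.155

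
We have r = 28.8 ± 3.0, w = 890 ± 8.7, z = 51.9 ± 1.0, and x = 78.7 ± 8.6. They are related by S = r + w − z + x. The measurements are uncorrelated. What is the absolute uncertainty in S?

12.6

Each term contributes (cᵢ δxᵢ)² to (δS)²:
  (δr)² = 9.00;  (δw)² = 75.7;  (δz)² = 1.00;  (δx)² = 74.0
δS = √(160) = 12.6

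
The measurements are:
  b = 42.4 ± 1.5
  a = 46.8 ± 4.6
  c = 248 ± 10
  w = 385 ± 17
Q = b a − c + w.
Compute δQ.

208

Let p = b·a = 1980. δp/p = √((1·δb/b)² + (1·δa/a)²) = √(0.00125 + 0.00966) = 0.104, so δp = 207.
Q = p − c + w: δQ = √(δp² + δc² + δw²) = √(43000 + 100 + 289) = 208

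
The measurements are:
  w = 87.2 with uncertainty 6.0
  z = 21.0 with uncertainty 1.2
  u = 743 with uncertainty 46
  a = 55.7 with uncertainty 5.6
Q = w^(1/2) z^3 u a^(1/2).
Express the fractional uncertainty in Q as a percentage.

19.2%

Relative error in a monomial: (δQ/Q)² = Σ (nᵢ · δxᵢ/xᵢ)².
  (½·δw/w)² = (0.5×0.0688)² = 0.00118;  (3·δz/z)² = (3×0.0571)² = 0.0294;  (1·δu/u)² = (1×0.0619)² = 0.00383;  (½·δa/a)² = (0.5×0.101)² = 0.00253
δQ/Q = √(0.0369) = 0.192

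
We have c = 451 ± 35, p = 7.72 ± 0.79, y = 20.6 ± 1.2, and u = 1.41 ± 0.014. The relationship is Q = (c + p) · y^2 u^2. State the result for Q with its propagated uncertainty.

(3.87 ± 0.544) × 10^5

Let w = c + p = 459. δw = √(δc² + δp²) = √(1220 + 0.624) = 35.0, so δw/w = 0.0763.
Q is then a monomial in w, y, u:
δQ/Q = √((δw/w)² + (2·δy/y)² + (2·δu/u)²) = √(0.00582 + 0.0136 + 0.000394) = 0.141
Q = 3.87e+05, so δQ = 0.141 × 3.87e+05 = 54400.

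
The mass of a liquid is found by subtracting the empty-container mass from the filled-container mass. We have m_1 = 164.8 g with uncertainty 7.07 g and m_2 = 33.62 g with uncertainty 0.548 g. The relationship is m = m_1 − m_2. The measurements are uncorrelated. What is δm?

7.09 g

For a sum/difference, combine absolute errors in quadrature:
  (δm_1)² = 50.0;  (δm_2)² = 0.300
δm = √(50.3) = 7.09 g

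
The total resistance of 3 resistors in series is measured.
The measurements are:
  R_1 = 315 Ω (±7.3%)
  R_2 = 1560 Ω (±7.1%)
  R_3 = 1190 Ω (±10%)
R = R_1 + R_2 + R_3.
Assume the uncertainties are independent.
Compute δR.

Sums and differences: (δR)² = Σ (cᵢ δxᵢ)².
  (δR_1)² = 529;  (δR_2)² = 12300;  (δR_3)² = 14200
δR = √(27000) = 164 Ω

164 Ω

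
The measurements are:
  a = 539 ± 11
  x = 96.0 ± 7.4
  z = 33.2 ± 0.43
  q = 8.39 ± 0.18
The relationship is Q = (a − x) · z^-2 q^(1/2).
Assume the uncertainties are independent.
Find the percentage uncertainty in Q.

Let u = a − x = 443. δu = √(δa² + δx²) = √(121 + 54.8) = 13.3, so δu/u = 0.0299.
Q is then a monomial in u, z, q:
δQ/Q = √((δu/u)² + (-2·δz/z)² + (½·δq/q)²) = √(0.000896 + 0.000671 + 0.000115) = 0.0410

4.10%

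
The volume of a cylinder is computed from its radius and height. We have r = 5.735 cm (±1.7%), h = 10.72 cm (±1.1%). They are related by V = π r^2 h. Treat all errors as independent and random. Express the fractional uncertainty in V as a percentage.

3.57%

Products/powers → add relative errors in quadrature, weighted by exponent:
  (2·δr/r)² = (2×0.0170)² = 0.00116;  (1·δh/h)² = (1×0.0110)² = 0.000121
δV/V = √(0.00128) = 0.0357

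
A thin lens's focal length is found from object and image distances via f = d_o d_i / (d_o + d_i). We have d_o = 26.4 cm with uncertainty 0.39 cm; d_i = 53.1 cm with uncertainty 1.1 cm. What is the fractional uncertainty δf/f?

0.0120

∂f/∂d_o = (d_i/(d_o+d_i))² = 0.446;  ∂f/∂d_i = (d_o/(d_o+d_i))² = 0.110
δf = √((∂f/∂d_o · δd_o)² + (∂f/∂d_i · δd_i)²) = √(0.0303 + 0.0147) = 0.212 cm
f = 17.6 cm, so δf/f = 0.212/17.6 = 0.0120.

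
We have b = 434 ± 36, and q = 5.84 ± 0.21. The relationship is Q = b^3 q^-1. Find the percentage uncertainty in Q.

25.1%

Since Q is a product/quotient, work with relative uncertainties:
  (3·δb/b)² = (3×0.0829)² = 0.0619;  (-1·δq/q)² = (-1×0.0360)² = 0.00129
δQ/Q = √(0.0632) = 0.251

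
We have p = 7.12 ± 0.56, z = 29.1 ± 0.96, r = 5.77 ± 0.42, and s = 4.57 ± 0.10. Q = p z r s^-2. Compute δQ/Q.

Products/powers → add relative errors in quadrature, weighted by exponent:
  (1·δp/p)² = (1×0.0787)² = 0.00619;  (1·δz/z)² = (1×0.0330)² = 0.00109;  (1·δr/r)² = (1×0.0728)² = 0.00530;  (-2·δs/s)² = (-2×0.0219)² = 0.00192
δQ/Q = √(0.0145) = 0.120

0.120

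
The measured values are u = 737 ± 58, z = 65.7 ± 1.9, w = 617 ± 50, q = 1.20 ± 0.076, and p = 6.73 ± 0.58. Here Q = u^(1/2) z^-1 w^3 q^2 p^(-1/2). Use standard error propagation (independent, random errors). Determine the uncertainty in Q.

Relative error in a monomial: (δQ/Q)² = Σ (nᵢ · δxᵢ/xᵢ)².
  (½·δu/u)² = (0.5×0.0787)² = 0.00155;  (-1·δz/z)² = (-1×0.0289)² = 0.000836;  (3·δw/w)² = (3×0.0810)² = 0.0591;  (2·δq/q)² = (2×0.0633)² = 0.0160;  (−½·δp/p)² = (-0.5×0.0862)² = 0.00186
δQ/Q = √(0.0794) = 0.282
Q = 5.39e+07, so δQ = 0.282 × 5.39e+07 = 1.52e+07.

1.52e+07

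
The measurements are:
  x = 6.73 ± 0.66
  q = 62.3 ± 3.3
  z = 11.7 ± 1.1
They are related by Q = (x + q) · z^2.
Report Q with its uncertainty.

9450 ± 1840

Let u = x + q = 69.0. δu = √(δx² + δq²) = √(0.436 + 10.9) = 3.37, so δu/u = 0.0488.
Q is then a monomial in u, z:
δQ/Q = √((δu/u)² + (2·δz/z)²) = √(0.00238 + 0.0354) = 0.194
Q = 9450, so δQ = 0.194 × 9450 = 1840.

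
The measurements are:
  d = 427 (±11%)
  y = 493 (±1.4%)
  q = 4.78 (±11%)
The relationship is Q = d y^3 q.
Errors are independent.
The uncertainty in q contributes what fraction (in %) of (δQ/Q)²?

46.6%

(δQ/Q)² = (1·δd/d)² + (3·δy/y)² + (1·δq/q)²
  d term: (1×0.110)² = 0.0121
  y term: (3×0.0140)² = 0.00176
  q term: (1×0.110)² = 0.0121
Total = 0.0260. Share from q = 0.0121/0.0260 = 0.466.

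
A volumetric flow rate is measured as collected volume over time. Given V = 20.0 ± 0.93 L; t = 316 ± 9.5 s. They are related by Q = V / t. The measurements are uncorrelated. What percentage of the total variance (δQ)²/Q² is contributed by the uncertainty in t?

(δQ/Q)² = (1·δV/V)² + (-1·δt/t)²
  V term: (1×0.0465)² = 0.00216
  t term: (-1×0.0301)² = 0.000904
Total = 0.00307. Share from t = 0.000904/0.00307 = 0.295.

29.5%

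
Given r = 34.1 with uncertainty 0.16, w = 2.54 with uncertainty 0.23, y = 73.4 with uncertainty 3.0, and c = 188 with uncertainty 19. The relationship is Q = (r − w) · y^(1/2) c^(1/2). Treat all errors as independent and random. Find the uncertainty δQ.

Let u = r − w = 31.6. δu = √(δr² + δw²) = √(0.0256 + 0.0529) = 0.280, so δu/u = 0.00888.
Q is then a monomial in u, y, c:
δQ/Q = √((δu/u)² + (½·δy/y)² + (½·δc/c)²) = √(7.88e-05 + 0.000418 + 0.00255) = 0.0552
Q = 3710, so δQ = 0.0552 × 3710 = 205.

205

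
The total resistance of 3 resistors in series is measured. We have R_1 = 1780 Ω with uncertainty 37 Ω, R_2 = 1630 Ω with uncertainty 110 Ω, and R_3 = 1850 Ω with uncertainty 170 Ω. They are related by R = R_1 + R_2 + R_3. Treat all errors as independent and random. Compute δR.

For a sum/difference, combine absolute errors in quadrature:
  (δR_1)² = 1370;  (δR_2)² = 12100;  (δR_3)² = 28900
δR = √(42400) = 206 Ω

206 Ω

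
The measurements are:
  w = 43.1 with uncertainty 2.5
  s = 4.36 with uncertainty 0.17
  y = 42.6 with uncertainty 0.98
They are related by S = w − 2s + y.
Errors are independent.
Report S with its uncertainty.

S is a linear combination, so absolute uncertainties add in quadrature:
  (δw)² = 6.25;  (2·δs)² = 0.116;  (δy)² = 0.960
δS = √(7.33) = 2.71
S = 77.0.

77.0 ± 2.71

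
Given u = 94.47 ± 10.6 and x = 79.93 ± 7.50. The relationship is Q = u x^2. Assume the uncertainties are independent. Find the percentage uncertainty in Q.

21.9%

For a monomial Q ∝ u, x^2, fractional errors add in quadrature:
  (1·δu/u)² = (1×0.112)² = 0.0126;  (2·δx/x)² = (2×0.0938)² = 0.0352
δQ/Q = √(0.0478) = 0.219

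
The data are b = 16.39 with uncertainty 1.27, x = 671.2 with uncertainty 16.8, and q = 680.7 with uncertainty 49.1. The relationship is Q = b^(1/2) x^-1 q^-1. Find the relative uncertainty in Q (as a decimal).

0.0856

Relative error in a monomial: (δQ/Q)² = Σ (nᵢ · δxᵢ/xᵢ)².
  (½·δb/b)² = (0.5×0.0775)² = 0.00150;  (-1·δx/x)² = (-1×0.0250)² = 0.000626;  (-1·δq/q)² = (-1×0.0721)² = 0.00520
δQ/Q = √(0.00733) = 0.0856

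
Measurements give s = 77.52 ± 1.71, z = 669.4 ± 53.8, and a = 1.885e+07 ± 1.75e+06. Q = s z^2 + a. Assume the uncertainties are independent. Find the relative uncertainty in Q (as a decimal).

0.110

Let p = s·z^2 = 3.474e+07. δp/p = √((1·δs/s)² + (2·δz/z)²) = √(0.000487 + 0.0258) = 0.162, so δp = 5.64e+06.
Q = p + a: δQ = √(δp² + δa²) = √(3.18e+13 + 3.06e+12) = 5.9e+06
Q = 5.359e+07, so δQ/Q = 5.9e+06/5.359e+07 = 0.110.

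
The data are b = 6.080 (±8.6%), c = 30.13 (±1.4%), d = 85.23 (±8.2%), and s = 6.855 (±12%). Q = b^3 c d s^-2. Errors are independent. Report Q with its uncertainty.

Q is a product of powers, so relative uncertainties combine in quadrature:
  (3·δb/b)² = (3×0.0860)² = 0.0666;  (1·δc/c)² = (1×0.0140)² = 0.000196;  (1·δd/d)² = (1×0.0820)² = 0.00672;  (-2·δs/s)² = (-2×0.120)² = 0.0576
δQ/Q = √(0.131) = 0.362
Q = 12280, so δQ = 0.362 × 12280 = 4450.

12280 ± 4450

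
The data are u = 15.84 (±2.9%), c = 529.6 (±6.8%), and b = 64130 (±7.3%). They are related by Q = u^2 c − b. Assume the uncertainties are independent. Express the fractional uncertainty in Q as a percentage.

18.6%

Let p = u^2·c = 132900. δp/p = √((2·δu/u)² + (1·δc/c)²) = √(0.00336 + 0.00462) = 0.0894, so δp = 11900.
Q = p − b: δQ = √(δp² + δb²) = √(1.41e+08 + 2.19e+07) = 12800
Q = 68750, so δQ/Q = 12800/68750 = 0.186.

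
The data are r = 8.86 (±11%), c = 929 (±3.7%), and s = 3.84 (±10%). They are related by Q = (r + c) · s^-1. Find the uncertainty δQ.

Let u = r + c = 938. δu = √(δr² + δc²) = √(0.950 + 1180) = 34.4, so δu/u = 0.0367.
Q is then a monomial in u, s:
δQ/Q = √((δu/u)² + (-1·δs/s)²) = √(0.00134 + 0.0100) = 0.107
Q = 244, so δQ = 0.107 × 244 = 26.0.

26.0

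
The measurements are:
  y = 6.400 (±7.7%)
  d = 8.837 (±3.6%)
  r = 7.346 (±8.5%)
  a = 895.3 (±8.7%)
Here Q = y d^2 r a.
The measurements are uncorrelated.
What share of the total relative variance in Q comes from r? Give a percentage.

27.9%

(δQ/Q)² = (1·δy/y)² + (2·δd/d)² + (1·δr/r)² + (1·δa/a)²
  y term: (1×0.0770)² = 0.00593
  d term: (2×0.0360)² = 0.00518
  r term: (1×0.0850)² = 0.00723
  a term: (1×0.0870)² = 0.00757
Total = 0.0259. Share from r = 0.00723/0.0259 = 0.279.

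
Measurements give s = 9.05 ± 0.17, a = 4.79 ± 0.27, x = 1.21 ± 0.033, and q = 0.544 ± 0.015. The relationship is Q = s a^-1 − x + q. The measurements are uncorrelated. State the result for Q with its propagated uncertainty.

1.22 ± 0.118

Let p = s·a^-1 = 1.89. δp/p = √((1·δs/s)² + (-1·δa/a)²) = √(0.000353 + 0.00318) = 0.0594, so δp = 0.112.
Q = p − x + q: δQ = √(δp² + δx² + δq²) = √(0.0126 + 0.00109 + 0.000225) = 0.118
Q = 1.22.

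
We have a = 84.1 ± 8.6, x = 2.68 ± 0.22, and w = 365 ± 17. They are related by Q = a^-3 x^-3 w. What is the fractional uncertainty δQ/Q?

0.396

For a monomial Q ∝ a^-3, x^-3, w, fractional errors add in quadrature:
  (-3·δa/a)² = (-3×0.102)² = 0.0941;  (-3·δx/x)² = (-3×0.0821)² = 0.0606;  (1·δw/w)² = (1×0.0466)² = 0.00217
δQ/Q = √(0.157) = 0.396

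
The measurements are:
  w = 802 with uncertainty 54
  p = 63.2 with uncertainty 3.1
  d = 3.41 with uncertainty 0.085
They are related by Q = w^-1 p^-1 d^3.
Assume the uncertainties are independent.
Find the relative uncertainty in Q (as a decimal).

Relative error in a monomial: (δQ/Q)² = Σ (nᵢ · δxᵢ/xᵢ)².
  (-1·δw/w)² = (-1×0.0673)² = 0.00453;  (-1·δp/p)² = (-1×0.0491)² = 0.00241;  (3·δd/d)² = (3×0.0249)² = 0.00559
δQ/Q = √(0.0125) = 0.112

0.112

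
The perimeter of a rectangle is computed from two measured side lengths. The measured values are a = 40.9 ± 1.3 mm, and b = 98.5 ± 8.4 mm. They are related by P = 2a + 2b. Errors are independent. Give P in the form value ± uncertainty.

279 ± 17.0 mm

For a sum/difference, combine absolute errors in quadrature:
  (2·δa)² = 6.76;  (2·δb)² = 282
δP = √(289) = 17.0 mm
P = 279 mm.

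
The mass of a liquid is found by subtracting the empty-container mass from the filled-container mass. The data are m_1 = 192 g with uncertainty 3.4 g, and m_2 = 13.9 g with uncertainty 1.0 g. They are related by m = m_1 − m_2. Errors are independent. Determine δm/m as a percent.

1.99%

m is a linear combination, so absolute uncertainties add in quadrature:
  (δm_1)² = 11.6;  (δm_2)² = 1.00
δm = √(12.6) = 3.54 g
m = 178 g, so δm/m = 3.54/178 = 0.0199.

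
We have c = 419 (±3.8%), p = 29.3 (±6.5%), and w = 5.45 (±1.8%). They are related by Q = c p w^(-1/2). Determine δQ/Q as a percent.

Since Q is a product/quotient, work with relative uncertainties:
  (1·δc/c)² = (1×0.0380)² = 0.00144;  (1·δp/p)² = (1×0.0650)² = 0.00423;  (−½·δw/w)² = (-0.5×0.0180)² = 8.1e-05
δQ/Q = √(0.00575) = 0.0758

7.58%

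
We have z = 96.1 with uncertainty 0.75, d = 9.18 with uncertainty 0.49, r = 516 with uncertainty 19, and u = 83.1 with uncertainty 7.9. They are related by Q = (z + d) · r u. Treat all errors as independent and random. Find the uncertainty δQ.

4.62e+05

Let w = z + d = 105. δw = √(δz² + δd²) = √(0.562 + 0.240) = 0.896, so δw/w = 0.00851.
Q is then a monomial in w, r, u:
δQ/Q = √((δw/w)² + (1·δr/r)² + (1·δu/u)²) = √(7.24e-05 + 0.00136 + 0.00904) = 0.102
Q = 4.51e+06, so δQ = 0.102 × 4.51e+06 = 4.62e+05.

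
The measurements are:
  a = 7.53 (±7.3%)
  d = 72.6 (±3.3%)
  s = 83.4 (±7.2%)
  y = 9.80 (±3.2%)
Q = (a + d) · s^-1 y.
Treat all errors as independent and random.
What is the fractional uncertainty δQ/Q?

0.0846

Let u = a + d = 80.1. δu = √(δa² + δd²) = √(0.302 + 5.74) = 2.46, so δu/u = 0.0307.
Q is then a monomial in u, s, y:
δQ/Q = √((δu/u)² + (-1·δs/s)² + (1·δy/y)²) = √(0.000941 + 0.00518 + 0.00102) = 0.0846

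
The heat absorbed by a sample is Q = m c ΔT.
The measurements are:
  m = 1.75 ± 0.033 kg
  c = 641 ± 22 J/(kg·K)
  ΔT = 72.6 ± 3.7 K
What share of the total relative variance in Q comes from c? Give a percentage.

28.5%

(δQ/Q)² = (1·δm/m)² + (1·δc/c)² + (1·δΔT/ΔT)²
  m term: (1×0.0189)² = 0.000356
  c term: (1×0.0343)² = 0.00118
  ΔT term: (1×0.0510)² = 0.00260
Total = 0.00413. Share from c = 0.00118/0.00413 = 0.285.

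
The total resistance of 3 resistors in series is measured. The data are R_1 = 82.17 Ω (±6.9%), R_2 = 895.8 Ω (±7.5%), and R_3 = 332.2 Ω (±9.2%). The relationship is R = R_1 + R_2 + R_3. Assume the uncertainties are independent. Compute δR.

74.0 Ω

Each term contributes (cᵢ δxᵢ)² to (δR)²:
  (δR_1)² = 32.1;  (δR_2)² = 4510;  (δR_3)² = 934
δR = √(5480) = 74.0 Ω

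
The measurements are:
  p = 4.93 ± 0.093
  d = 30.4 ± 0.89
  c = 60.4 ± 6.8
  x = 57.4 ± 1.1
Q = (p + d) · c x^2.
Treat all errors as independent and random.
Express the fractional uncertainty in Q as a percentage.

12.2%

Let u = p + d = 35.3. δu = √(δp² + δd²) = √(0.00865 + 0.792) = 0.895, so δu/u = 0.0253.
Q is then a monomial in u, c, x:
δQ/Q = √((δu/u)² + (1·δc/c)² + (2·δx/x)²) = √(0.000642 + 0.0127 + 0.00147) = 0.122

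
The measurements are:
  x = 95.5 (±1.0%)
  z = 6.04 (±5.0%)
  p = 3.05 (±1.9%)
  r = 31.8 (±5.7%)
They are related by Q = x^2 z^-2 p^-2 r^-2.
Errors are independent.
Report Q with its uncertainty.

Since Q is a product/quotient, work with relative uncertainties:
  (2·δx/x)² = (2×0.0100)² = 0.000400;  (-2·δz/z)² = (-2×0.0500)² = 0.0100;  (-2·δp/p)² = (-2×0.0190)² = 0.00144;  (-2·δr/r)² = (-2×0.0570)² = 0.0130
δQ/Q = √(0.0248) = 0.158
Q = 0.0266, so δQ = 0.158 × 0.0266 = 0.00419.

0.0266 ± 0.00419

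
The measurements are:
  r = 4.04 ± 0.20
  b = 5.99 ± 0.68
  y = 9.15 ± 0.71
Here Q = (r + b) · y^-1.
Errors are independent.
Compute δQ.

0.115

Let u = r + b = 10.0. δu = √(δr² + δb²) = √(0.0400 + 0.462) = 0.709, so δu/u = 0.0707.
Q is then a monomial in u, y:
δQ/Q = √((δu/u)² + (-1·δy/y)²) = √(0.00499 + 0.00602) = 0.105
Q = 1.10, so δQ = 0.105 × 1.10 = 0.115.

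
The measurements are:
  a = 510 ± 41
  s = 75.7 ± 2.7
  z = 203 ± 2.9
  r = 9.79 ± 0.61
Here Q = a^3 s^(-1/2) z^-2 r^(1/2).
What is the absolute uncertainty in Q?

284

Q is a product of powers, so relative uncertainties combine in quadrature:
  (3·δa/a)² = (3×0.0804)² = 0.0582;  (−½·δs/s)² = (-0.5×0.0357)² = 0.000318;  (-2·δz/z)² = (-2×0.0143)² = 0.000816;  (½·δr/r)² = (0.5×0.0623)² = 0.000971
δQ/Q = √(0.0603) = 0.246
Q = 1160, so δQ = 0.246 × 1160 = 284.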